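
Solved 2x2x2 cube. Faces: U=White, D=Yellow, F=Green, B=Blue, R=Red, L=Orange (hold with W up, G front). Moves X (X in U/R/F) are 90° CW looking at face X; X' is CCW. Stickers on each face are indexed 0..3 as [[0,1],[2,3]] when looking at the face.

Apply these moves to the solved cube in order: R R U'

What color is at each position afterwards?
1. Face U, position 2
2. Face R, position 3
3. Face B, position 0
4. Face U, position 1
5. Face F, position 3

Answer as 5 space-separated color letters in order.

After move 1 (R): R=RRRR U=WGWG F=GYGY D=YBYB B=WBWB
After move 2 (R): R=RRRR U=WYWY F=GBGB D=YWYW B=GBGB
After move 3 (U'): U=YYWW F=OOGB R=GBRR B=RRGB L=GBOO
Query 1: U[2] = W
Query 2: R[3] = R
Query 3: B[0] = R
Query 4: U[1] = Y
Query 5: F[3] = B

Answer: W R R Y B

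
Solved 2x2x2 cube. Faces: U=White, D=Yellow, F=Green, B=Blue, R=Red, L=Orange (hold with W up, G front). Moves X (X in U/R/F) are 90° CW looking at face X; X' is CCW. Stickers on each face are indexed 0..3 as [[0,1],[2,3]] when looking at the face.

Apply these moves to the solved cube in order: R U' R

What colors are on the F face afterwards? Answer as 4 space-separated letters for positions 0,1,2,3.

After move 1 (R): R=RRRR U=WGWG F=GYGY D=YBYB B=WBWB
After move 2 (U'): U=GGWW F=OOGY R=GYRR B=RRWB L=WBOO
After move 3 (R): R=RGRY U=GOWY F=OBGB D=YWYR B=WRGB
Query: F face = OBGB

Answer: O B G B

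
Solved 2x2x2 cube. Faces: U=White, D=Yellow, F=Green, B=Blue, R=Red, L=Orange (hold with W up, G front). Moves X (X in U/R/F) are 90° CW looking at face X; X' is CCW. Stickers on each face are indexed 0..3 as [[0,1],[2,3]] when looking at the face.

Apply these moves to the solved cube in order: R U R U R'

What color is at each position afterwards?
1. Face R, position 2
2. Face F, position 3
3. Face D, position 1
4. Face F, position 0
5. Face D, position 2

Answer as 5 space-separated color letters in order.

Answer: G R W R Y

Derivation:
After move 1 (R): R=RRRR U=WGWG F=GYGY D=YBYB B=WBWB
After move 2 (U): U=WWGG F=RRGY R=WBRR B=OOWB L=GYOO
After move 3 (R): R=RWRB U=WRGY F=RBGB D=YWYO B=GOWB
After move 4 (U): U=GWYR F=RWGB R=GORB B=GYWB L=RBOO
After move 5 (R'): R=OBGR U=GWYG F=RWGR D=YWYB B=OYWB
Query 1: R[2] = G
Query 2: F[3] = R
Query 3: D[1] = W
Query 4: F[0] = R
Query 5: D[2] = Y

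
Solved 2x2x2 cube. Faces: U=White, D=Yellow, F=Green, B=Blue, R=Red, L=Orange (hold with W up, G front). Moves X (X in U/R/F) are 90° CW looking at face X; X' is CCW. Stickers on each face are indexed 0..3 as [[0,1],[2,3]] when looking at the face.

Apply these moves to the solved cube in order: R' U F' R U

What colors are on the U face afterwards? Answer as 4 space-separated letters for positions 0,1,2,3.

Answer: Y W G W

Derivation:
After move 1 (R'): R=RRRR U=WBWB F=GWGW D=YGYG B=YBYB
After move 2 (U): U=WWBB F=RRGW R=YBRR B=OOYB L=GWOO
After move 3 (F'): F=RWRG U=WWYR R=GBYR D=WOYG L=GBOB
After move 4 (R): R=YGRB U=WWYG F=RORG D=WYYO B=ROWB
After move 5 (U): U=YWGW F=YGRG R=RORB B=GBWB L=ROOB
Query: U face = YWGW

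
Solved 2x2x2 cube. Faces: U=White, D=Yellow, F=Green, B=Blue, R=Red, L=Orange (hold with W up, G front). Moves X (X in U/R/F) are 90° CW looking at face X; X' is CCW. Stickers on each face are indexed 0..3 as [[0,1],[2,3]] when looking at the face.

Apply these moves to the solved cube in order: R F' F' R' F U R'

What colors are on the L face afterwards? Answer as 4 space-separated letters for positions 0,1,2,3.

After move 1 (R): R=RRRR U=WGWG F=GYGY D=YBYB B=WBWB
After move 2 (F'): F=YYGG U=WGRR R=BRYR D=OOYB L=OGOW
After move 3 (F'): F=YGYG U=WGBY R=OROR D=GWYB L=OROR
After move 4 (R'): R=RROO U=WWBW F=YGYY D=GGYG B=BBWB
After move 5 (F): F=YYYG U=WWRR R=BRWO D=ORYG L=OGOG
After move 6 (U): U=RWRW F=BRYG R=BBWO B=OGWB L=YYOG
After move 7 (R'): R=BOBW U=RWRO F=BWYW D=ORYG B=GGRB
Query: L face = YYOG

Answer: Y Y O G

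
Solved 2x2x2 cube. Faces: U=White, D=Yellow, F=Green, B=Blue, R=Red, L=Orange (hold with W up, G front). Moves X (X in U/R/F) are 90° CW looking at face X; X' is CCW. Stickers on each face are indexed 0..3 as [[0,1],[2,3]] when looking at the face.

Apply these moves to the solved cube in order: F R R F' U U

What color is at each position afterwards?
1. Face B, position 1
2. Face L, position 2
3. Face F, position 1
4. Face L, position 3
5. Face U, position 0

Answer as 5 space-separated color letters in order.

Answer: B O B O R

Derivation:
After move 1 (F): F=GGGG U=WWOO R=WRWR D=RRYY L=OYOY
After move 2 (R): R=WWRR U=WGOG F=GRGY D=RBYB B=OBWB
After move 3 (R): R=RWRW U=WROY F=GBGB D=RWYO B=GBGB
After move 4 (F'): F=BBGG U=WRRR R=WWRW D=YYYO L=OYOO
After move 5 (U): U=RWRR F=WWGG R=GBRW B=OYGB L=BBOO
After move 6 (U): U=RRRW F=GBGG R=OYRW B=BBGB L=WWOO
Query 1: B[1] = B
Query 2: L[2] = O
Query 3: F[1] = B
Query 4: L[3] = O
Query 5: U[0] = R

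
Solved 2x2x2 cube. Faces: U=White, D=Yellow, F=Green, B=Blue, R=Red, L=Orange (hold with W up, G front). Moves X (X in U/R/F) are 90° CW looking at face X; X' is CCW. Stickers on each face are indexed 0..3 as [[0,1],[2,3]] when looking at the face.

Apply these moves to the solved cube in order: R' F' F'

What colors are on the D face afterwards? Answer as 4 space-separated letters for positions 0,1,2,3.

Answer: B W Y G

Derivation:
After move 1 (R'): R=RRRR U=WBWB F=GWGW D=YGYG B=YBYB
After move 2 (F'): F=WWGG U=WBRR R=GRYR D=OOYG L=OBOW
After move 3 (F'): F=WGWG U=WBGY R=OROR D=BWYG L=OROR
Query: D face = BWYG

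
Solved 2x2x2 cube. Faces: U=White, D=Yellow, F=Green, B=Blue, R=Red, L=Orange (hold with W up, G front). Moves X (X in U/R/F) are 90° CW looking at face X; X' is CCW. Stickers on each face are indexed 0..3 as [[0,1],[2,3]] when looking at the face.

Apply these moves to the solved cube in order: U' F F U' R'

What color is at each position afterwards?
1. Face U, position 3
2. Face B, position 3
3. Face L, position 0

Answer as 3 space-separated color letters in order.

Answer: O B R

Derivation:
After move 1 (U'): U=WWWW F=OOGG R=GGRR B=RRBB L=BBOO
After move 2 (F): F=GOGO U=WWOB R=WGWR D=RGYY L=BYOY
After move 3 (F): F=GGOO U=WWYY R=OGBR D=WWYY L=BROG
After move 4 (U'): U=WYWY F=BROO R=GGBR B=OGBB L=RROG
After move 5 (R'): R=GRGB U=WBWO F=BYOY D=WRYO B=YGWB
Query 1: U[3] = O
Query 2: B[3] = B
Query 3: L[0] = R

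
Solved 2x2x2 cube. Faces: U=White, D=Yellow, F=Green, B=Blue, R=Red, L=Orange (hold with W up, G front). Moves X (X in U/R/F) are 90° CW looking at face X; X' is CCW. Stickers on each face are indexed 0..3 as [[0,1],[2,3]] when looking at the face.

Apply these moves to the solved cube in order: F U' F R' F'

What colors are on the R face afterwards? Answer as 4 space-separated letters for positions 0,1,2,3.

Answer: O R W O

Derivation:
After move 1 (F): F=GGGG U=WWOO R=WRWR D=RRYY L=OYOY
After move 2 (U'): U=WOWO F=OYGG R=GGWR B=WRBB L=BBOY
After move 3 (F): F=GOGY U=WOYB R=WGOR D=WGYY L=BROR
After move 4 (R'): R=GRWO U=WBYW F=GOGB D=WOYY B=YRGB
After move 5 (F'): F=OBGG U=WBGW R=ORWO D=RRYY L=BWOY
Query: R face = ORWO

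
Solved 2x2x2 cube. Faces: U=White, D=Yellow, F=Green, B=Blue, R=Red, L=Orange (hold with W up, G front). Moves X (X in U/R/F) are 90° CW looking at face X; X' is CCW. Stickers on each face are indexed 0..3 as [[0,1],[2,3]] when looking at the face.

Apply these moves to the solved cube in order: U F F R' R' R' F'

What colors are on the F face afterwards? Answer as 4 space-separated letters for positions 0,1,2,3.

Answer: W Y G R

Derivation:
After move 1 (U): U=WWWW F=RRGG R=BBRR B=OOBB L=GGOO
After move 2 (F): F=GRGR U=WWOG R=WBWR D=RBYY L=GYOY
After move 3 (F): F=GGRR U=WWYY R=OBGR D=WWYY L=GROB
After move 4 (R'): R=BROG U=WBYO F=GWRY D=WGYR B=YOWB
After move 5 (R'): R=RGBO U=WWYY F=GBRO D=WWYY B=ROGB
After move 6 (R'): R=GORB U=WGYR F=GWRY D=WBYO B=YOWB
After move 7 (F'): F=WYGR U=WGGR R=BOWB D=RBYO L=GROY
Query: F face = WYGR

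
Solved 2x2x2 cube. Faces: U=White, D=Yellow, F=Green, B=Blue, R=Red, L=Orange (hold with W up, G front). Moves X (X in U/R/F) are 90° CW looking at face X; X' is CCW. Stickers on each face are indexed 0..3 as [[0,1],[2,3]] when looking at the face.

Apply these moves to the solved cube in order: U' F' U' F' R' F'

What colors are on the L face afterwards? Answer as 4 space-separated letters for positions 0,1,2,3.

After move 1 (U'): U=WWWW F=OOGG R=GGRR B=RRBB L=BBOO
After move 2 (F'): F=OGOG U=WWGR R=YGYR D=BOYY L=BWOW
After move 3 (U'): U=WRWG F=BWOG R=OGYR B=YGBB L=RROW
After move 4 (F'): F=WGBO U=WROY R=OGBR D=RWYY L=RGOW
After move 5 (R'): R=GROB U=WBOY F=WRBY D=RGYO B=YGWB
After move 6 (F'): F=RYWB U=WBGO R=GRRB D=GWYO L=RYOO
Query: L face = RYOO

Answer: R Y O O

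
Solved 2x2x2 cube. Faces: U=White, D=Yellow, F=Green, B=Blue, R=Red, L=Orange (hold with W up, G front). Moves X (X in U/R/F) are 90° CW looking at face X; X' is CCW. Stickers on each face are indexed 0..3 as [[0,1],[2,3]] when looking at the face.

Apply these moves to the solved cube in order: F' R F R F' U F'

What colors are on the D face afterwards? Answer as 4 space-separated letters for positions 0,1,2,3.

After move 1 (F'): F=GGGG U=WWRR R=YRYR D=OOYY L=OWOW
After move 2 (R): R=YYRR U=WGRG F=GOGY D=OBYB B=RBWB
After move 3 (F): F=GGYO U=WGWW R=RYGR D=RYYB L=OOOB
After move 4 (R): R=GRRY U=WGWO F=GYYB D=RWYR B=WBGB
After move 5 (F'): F=YBGY U=WGGR R=WRRY D=OBYR L=OOOW
After move 6 (U): U=GWRG F=WRGY R=WBRY B=OOGB L=YBOW
After move 7 (F'): F=RYWG U=GWWR R=BBOY D=BWYR L=YGOR
Query: D face = BWYR

Answer: B W Y R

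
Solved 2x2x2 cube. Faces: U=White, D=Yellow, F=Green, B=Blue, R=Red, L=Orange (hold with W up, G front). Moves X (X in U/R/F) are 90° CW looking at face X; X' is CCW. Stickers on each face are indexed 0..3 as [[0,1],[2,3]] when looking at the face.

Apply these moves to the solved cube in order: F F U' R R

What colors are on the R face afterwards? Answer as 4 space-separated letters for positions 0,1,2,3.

After move 1 (F): F=GGGG U=WWOO R=WRWR D=RRYY L=OYOY
After move 2 (F): F=GGGG U=WWYY R=OROR D=WWYY L=OROR
After move 3 (U'): U=WYWY F=ORGG R=GGOR B=ORBB L=BBOR
After move 4 (R): R=OGRG U=WRWG F=OWGY D=WBYO B=YRYB
After move 5 (R): R=ROGG U=WWWY F=OBGO D=WYYY B=GRRB
Query: R face = ROGG

Answer: R O G G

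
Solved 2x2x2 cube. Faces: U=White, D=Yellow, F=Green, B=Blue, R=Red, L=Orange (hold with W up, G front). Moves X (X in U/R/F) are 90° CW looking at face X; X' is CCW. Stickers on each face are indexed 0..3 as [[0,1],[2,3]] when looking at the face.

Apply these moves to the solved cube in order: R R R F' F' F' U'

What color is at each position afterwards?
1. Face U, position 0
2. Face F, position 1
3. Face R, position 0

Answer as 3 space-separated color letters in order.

Answer: B Y G

Derivation:
After move 1 (R): R=RRRR U=WGWG F=GYGY D=YBYB B=WBWB
After move 2 (R): R=RRRR U=WYWY F=GBGB D=YWYW B=GBGB
After move 3 (R): R=RRRR U=WBWB F=GWGW D=YGYG B=YBYB
After move 4 (F'): F=WWGG U=WBRR R=GRYR D=OOYG L=OBOW
After move 5 (F'): F=WGWG U=WBGY R=OROR D=BWYG L=OROR
After move 6 (F'): F=GGWW U=WBOO R=WRBR D=RRYG L=OYOG
After move 7 (U'): U=BOWO F=OYWW R=GGBR B=WRYB L=YBOG
Query 1: U[0] = B
Query 2: F[1] = Y
Query 3: R[0] = G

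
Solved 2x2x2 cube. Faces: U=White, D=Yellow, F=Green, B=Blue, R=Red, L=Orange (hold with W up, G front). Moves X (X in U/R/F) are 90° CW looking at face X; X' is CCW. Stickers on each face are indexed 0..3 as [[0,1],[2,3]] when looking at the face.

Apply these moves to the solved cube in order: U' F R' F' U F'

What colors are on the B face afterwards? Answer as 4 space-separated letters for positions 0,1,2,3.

Answer: B R G B

Derivation:
After move 1 (U'): U=WWWW F=OOGG R=GGRR B=RRBB L=BBOO
After move 2 (F): F=GOGO U=WWOB R=WGWR D=RGYY L=BYOY
After move 3 (R'): R=GRWW U=WBOR F=GWGB D=ROYO B=YRGB
After move 4 (F'): F=WBGG U=WBGW R=ORRW D=YYYO L=BROO
After move 5 (U): U=GWWB F=ORGG R=YRRW B=BRGB L=WBOO
After move 6 (F'): F=RGOG U=GWYR R=YRYW D=BOYO L=WBOW
Query: B face = BRGB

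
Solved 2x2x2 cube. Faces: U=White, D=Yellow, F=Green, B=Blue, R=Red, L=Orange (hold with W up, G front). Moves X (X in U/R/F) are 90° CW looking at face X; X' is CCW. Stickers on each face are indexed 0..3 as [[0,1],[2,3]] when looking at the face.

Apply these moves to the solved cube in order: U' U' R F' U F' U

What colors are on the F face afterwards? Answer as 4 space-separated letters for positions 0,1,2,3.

After move 1 (U'): U=WWWW F=OOGG R=GGRR B=RRBB L=BBOO
After move 2 (U'): U=WWWW F=BBGG R=OORR B=GGBB L=RROO
After move 3 (R): R=RORO U=WBWG F=BYGY D=YBYG B=WGWB
After move 4 (F'): F=YYBG U=WBRR R=BOYO D=ROYG L=RGOW
After move 5 (U): U=RWRB F=BOBG R=WGYO B=RGWB L=YYOW
After move 6 (F'): F=OGBB U=RWWY R=OGRO D=YWYG L=YBOR
After move 7 (U): U=WRYW F=OGBB R=RGRO B=YBWB L=OGOR
Query: F face = OGBB

Answer: O G B B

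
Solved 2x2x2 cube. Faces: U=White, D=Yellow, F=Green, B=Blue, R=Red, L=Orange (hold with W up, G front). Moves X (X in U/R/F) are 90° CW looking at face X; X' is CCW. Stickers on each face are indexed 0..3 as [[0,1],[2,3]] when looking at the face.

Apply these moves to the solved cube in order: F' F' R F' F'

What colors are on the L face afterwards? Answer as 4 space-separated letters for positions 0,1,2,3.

After move 1 (F'): F=GGGG U=WWRR R=YRYR D=OOYY L=OWOW
After move 2 (F'): F=GGGG U=WWYY R=OROR D=WWYY L=OROR
After move 3 (R): R=OORR U=WGYG F=GWGY D=WBYB B=YBWB
After move 4 (F'): F=WYGG U=WGOR R=BOWR D=RRYB L=OGOY
After move 5 (F'): F=YGWG U=WGBW R=RORR D=GYYB L=OROO
Query: L face = OROO

Answer: O R O O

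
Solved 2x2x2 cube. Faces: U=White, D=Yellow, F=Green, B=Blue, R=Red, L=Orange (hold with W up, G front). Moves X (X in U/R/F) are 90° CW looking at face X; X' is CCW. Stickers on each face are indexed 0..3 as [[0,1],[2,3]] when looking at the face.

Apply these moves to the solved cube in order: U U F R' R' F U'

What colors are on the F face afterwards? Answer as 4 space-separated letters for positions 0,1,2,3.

Answer: R R G B

Derivation:
After move 1 (U): U=WWWW F=RRGG R=BBRR B=OOBB L=GGOO
After move 2 (U): U=WWWW F=BBGG R=OORR B=GGBB L=RROO
After move 3 (F): F=GBGB U=WWOR R=WOWR D=ROYY L=RYOY
After move 4 (R'): R=ORWW U=WBOG F=GWGR D=RBYB B=YGOB
After move 5 (R'): R=RWOW U=WOOY F=GBGG D=RWYR B=BGBB
After move 6 (F): F=GGGB U=WOYY R=OWYW D=ORYR L=RROW
After move 7 (U'): U=OYWY F=RRGB R=GGYW B=OWBB L=BGOW
Query: F face = RRGB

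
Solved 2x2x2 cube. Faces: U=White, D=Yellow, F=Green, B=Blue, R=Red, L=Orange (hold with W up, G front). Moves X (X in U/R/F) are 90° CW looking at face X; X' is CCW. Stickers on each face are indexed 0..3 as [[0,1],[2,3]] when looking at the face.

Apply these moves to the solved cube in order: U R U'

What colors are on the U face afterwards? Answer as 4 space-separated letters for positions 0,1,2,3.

After move 1 (U): U=WWWW F=RRGG R=BBRR B=OOBB L=GGOO
After move 2 (R): R=RBRB U=WRWG F=RYGY D=YBYO B=WOWB
After move 3 (U'): U=RGWW F=GGGY R=RYRB B=RBWB L=WOOO
Query: U face = RGWW

Answer: R G W W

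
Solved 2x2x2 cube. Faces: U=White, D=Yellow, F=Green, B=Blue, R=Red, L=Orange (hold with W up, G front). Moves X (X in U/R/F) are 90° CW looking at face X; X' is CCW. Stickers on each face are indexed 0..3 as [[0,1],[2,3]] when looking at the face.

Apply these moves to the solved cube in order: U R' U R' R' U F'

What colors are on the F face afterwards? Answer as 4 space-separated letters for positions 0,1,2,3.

After move 1 (U): U=WWWW F=RRGG R=BBRR B=OOBB L=GGOO
After move 2 (R'): R=BRBR U=WBWO F=RWGW D=YRYG B=YOYB
After move 3 (U): U=WWOB F=BRGW R=YOBR B=GGYB L=RWOO
After move 4 (R'): R=ORYB U=WYOG F=BWGB D=YRYW B=GGRB
After move 5 (R'): R=RBOY U=WROG F=BYGG D=YWYB B=WGRB
After move 6 (U): U=OWGR F=RBGG R=WGOY B=RWRB L=BYOO
After move 7 (F'): F=BGRG U=OWWO R=WGYY D=YOYB L=BROG
Query: F face = BGRG

Answer: B G R G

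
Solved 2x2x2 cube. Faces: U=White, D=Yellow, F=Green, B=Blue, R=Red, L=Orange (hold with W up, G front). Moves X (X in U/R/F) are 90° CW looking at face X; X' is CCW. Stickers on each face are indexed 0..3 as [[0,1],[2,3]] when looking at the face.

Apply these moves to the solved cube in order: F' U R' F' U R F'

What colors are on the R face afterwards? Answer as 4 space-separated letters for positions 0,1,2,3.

After move 1 (F'): F=GGGG U=WWRR R=YRYR D=OOYY L=OWOW
After move 2 (U): U=RWRW F=YRGG R=BBYR B=OWBB L=GGOW
After move 3 (R'): R=BRBY U=RBRO F=YWGW D=ORYG B=YWOB
After move 4 (F'): F=WWYG U=RBBB R=RROY D=GWYG L=GOOR
After move 5 (U): U=BRBB F=RRYG R=YWOY B=GOOB L=WWOR
After move 6 (R): R=OYYW U=BRBG F=RWYG D=GOYG B=BORB
After move 7 (F'): F=WGRY U=BROY R=OYGW D=WRYG L=WGOB
Query: R face = OYGW

Answer: O Y G W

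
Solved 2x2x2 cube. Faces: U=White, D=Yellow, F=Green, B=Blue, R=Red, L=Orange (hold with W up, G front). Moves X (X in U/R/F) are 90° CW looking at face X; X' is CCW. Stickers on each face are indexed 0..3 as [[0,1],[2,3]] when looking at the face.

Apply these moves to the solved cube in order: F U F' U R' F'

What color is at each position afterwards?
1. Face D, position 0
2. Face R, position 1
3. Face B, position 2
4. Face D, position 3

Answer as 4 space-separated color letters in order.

Answer: G R Y G

Derivation:
After move 1 (F): F=GGGG U=WWOO R=WRWR D=RRYY L=OYOY
After move 2 (U): U=OWOW F=WRGG R=BBWR B=OYBB L=GGOY
After move 3 (F'): F=RGWG U=OWBW R=RBRR D=GYYY L=GWOO
After move 4 (U): U=BOWW F=RBWG R=OYRR B=GWBB L=RGOO
After move 5 (R'): R=YROR U=BBWG F=ROWW D=GBYG B=YWYB
After move 6 (F'): F=OWRW U=BBYO R=BRGR D=GOYG L=RGOW
Query 1: D[0] = G
Query 2: R[1] = R
Query 3: B[2] = Y
Query 4: D[3] = G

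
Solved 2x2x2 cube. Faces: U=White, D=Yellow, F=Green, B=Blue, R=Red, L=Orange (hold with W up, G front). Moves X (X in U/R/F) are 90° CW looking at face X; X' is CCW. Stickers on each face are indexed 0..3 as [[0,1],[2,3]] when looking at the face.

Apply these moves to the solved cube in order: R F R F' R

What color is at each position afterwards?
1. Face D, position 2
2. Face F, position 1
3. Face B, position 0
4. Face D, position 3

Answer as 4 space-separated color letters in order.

After move 1 (R): R=RRRR U=WGWG F=GYGY D=YBYB B=WBWB
After move 2 (F): F=GGYY U=WGOO R=WRGR D=RRYB L=OYOB
After move 3 (R): R=GWRR U=WGOY F=GRYB D=RWYW B=OBGB
After move 4 (F'): F=RBGY U=WGGR R=WWRR D=YBYW L=OYOO
After move 5 (R): R=RWRW U=WBGY F=RBGW D=YGYO B=RBGB
Query 1: D[2] = Y
Query 2: F[1] = B
Query 3: B[0] = R
Query 4: D[3] = O

Answer: Y B R O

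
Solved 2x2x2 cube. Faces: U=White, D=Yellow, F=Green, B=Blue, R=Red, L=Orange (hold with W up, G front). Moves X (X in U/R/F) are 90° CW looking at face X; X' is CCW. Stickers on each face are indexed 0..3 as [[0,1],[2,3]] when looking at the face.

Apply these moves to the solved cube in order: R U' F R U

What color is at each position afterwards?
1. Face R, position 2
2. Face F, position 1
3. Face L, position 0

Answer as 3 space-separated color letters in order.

After move 1 (R): R=RRRR U=WGWG F=GYGY D=YBYB B=WBWB
After move 2 (U'): U=GGWW F=OOGY R=GYRR B=RRWB L=WBOO
After move 3 (F): F=GOYO U=GGOB R=WYWR D=RGYB L=WYOB
After move 4 (R): R=WWRY U=GOOO F=GGYB D=RWYR B=BRGB
After move 5 (U): U=OGOO F=WWYB R=BRRY B=WYGB L=GGOB
Query 1: R[2] = R
Query 2: F[1] = W
Query 3: L[0] = G

Answer: R W G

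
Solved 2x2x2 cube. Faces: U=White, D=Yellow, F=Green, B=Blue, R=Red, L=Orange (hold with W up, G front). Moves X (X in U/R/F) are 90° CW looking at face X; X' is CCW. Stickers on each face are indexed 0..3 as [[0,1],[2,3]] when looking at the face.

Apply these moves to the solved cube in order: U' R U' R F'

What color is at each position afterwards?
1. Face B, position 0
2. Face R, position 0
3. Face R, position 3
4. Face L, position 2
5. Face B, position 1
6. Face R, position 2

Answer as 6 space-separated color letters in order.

Answer: W W Y O G Y

Derivation:
After move 1 (U'): U=WWWW F=OOGG R=GGRR B=RRBB L=BBOO
After move 2 (R): R=RGRG U=WOWG F=OYGY D=YBYR B=WRWB
After move 3 (U'): U=OGWW F=BBGY R=OYRG B=RGWB L=WROO
After move 4 (R): R=ROGY U=OBWY F=BBGR D=YWYR B=WGGB
After move 5 (F'): F=BRBG U=OBRG R=WOYY D=ROYR L=WYOW
Query 1: B[0] = W
Query 2: R[0] = W
Query 3: R[3] = Y
Query 4: L[2] = O
Query 5: B[1] = G
Query 6: R[2] = Y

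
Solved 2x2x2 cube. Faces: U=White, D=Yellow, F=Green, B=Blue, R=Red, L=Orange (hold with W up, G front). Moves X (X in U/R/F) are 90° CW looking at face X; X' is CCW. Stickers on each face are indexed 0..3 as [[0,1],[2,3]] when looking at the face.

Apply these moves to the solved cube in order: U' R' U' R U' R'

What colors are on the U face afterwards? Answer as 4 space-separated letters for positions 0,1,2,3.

Answer: B R B G

Derivation:
After move 1 (U'): U=WWWW F=OOGG R=GGRR B=RRBB L=BBOO
After move 2 (R'): R=GRGR U=WBWR F=OWGW D=YOYG B=YRYB
After move 3 (U'): U=BRWW F=BBGW R=OWGR B=GRYB L=YROO
After move 4 (R): R=GORW U=BBWW F=BOGG D=YYYG B=WRRB
After move 5 (U'): U=BWBW F=YRGG R=BORW B=GORB L=WROO
After move 6 (R'): R=OWBR U=BRBG F=YWGW D=YRYG B=GOYB
Query: U face = BRBG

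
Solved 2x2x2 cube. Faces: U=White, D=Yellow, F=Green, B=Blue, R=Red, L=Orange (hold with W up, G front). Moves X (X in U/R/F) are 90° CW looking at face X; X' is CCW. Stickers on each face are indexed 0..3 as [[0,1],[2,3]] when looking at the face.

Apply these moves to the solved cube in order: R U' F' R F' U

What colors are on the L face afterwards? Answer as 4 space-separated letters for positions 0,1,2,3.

After move 1 (R): R=RRRR U=WGWG F=GYGY D=YBYB B=WBWB
After move 2 (U'): U=GGWW F=OOGY R=GYRR B=RRWB L=WBOO
After move 3 (F'): F=OYOG U=GGGR R=BYYR D=BOYB L=WWOW
After move 4 (R): R=YBRY U=GYGG F=OOOB D=BWYR B=RRGB
After move 5 (F'): F=OBOO U=GYYR R=WBBY D=WWYR L=WGOG
After move 6 (U): U=YGRY F=WBOO R=RRBY B=WGGB L=OBOG
Query: L face = OBOG

Answer: O B O G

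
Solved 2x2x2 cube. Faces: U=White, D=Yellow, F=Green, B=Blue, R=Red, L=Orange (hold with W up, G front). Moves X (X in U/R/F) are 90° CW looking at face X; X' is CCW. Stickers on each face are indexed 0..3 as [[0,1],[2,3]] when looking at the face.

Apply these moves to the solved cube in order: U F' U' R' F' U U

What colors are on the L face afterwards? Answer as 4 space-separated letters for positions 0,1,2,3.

After move 1 (U): U=WWWW F=RRGG R=BBRR B=OOBB L=GGOO
After move 2 (F'): F=RGRG U=WWBR R=YBYR D=GOYY L=GWOW
After move 3 (U'): U=WRWB F=GWRG R=RGYR B=YBBB L=OOOW
After move 4 (R'): R=GRRY U=WBWY F=GRRB D=GWYG B=YBOB
After move 5 (F'): F=RBGR U=WBGR R=WRGY D=OWYG L=OYOW
After move 6 (U): U=GWRB F=WRGR R=YBGY B=OYOB L=RBOW
After move 7 (U): U=RGBW F=YBGR R=OYGY B=RBOB L=WROW
Query: L face = WROW

Answer: W R O W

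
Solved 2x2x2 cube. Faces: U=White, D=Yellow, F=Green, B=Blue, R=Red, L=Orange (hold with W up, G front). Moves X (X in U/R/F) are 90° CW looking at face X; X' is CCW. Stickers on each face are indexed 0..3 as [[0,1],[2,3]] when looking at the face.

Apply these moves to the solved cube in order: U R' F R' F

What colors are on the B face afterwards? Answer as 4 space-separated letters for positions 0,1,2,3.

Answer: G O B B

Derivation:
After move 1 (U): U=WWWW F=RRGG R=BBRR B=OOBB L=GGOO
After move 2 (R'): R=BRBR U=WBWO F=RWGW D=YRYG B=YOYB
After move 3 (F): F=GRWW U=WBOG R=WROR D=BBYG L=GYOR
After move 4 (R'): R=RRWO U=WYOY F=GBWG D=BRYW B=GOBB
After move 5 (F): F=WGGB U=WYRY R=ORYO D=WRYW L=GBOR
Query: B face = GOBB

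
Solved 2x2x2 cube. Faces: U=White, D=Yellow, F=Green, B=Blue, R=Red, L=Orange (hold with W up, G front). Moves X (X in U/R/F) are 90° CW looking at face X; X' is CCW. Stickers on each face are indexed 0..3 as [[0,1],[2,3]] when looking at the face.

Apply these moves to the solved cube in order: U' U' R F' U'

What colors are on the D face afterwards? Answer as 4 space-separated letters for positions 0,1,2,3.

After move 1 (U'): U=WWWW F=OOGG R=GGRR B=RRBB L=BBOO
After move 2 (U'): U=WWWW F=BBGG R=OORR B=GGBB L=RROO
After move 3 (R): R=RORO U=WBWG F=BYGY D=YBYG B=WGWB
After move 4 (F'): F=YYBG U=WBRR R=BOYO D=ROYG L=RGOW
After move 5 (U'): U=BRWR F=RGBG R=YYYO B=BOWB L=WGOW
Query: D face = ROYG

Answer: R O Y G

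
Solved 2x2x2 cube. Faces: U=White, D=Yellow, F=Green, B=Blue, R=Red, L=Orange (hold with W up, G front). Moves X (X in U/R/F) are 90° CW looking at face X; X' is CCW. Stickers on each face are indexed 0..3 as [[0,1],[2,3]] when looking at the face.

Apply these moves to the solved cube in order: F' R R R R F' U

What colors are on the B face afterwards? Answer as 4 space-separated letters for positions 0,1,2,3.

Answer: O R B B

Derivation:
After move 1 (F'): F=GGGG U=WWRR R=YRYR D=OOYY L=OWOW
After move 2 (R): R=YYRR U=WGRG F=GOGY D=OBYB B=RBWB
After move 3 (R): R=RYRY U=WORY F=GBGB D=OWYR B=GBGB
After move 4 (R): R=RRYY U=WBRB F=GWGR D=OGYG B=YBOB
After move 5 (R): R=YRYR U=WWRR F=GGGG D=OOYY B=BBBB
After move 6 (F'): F=GGGG U=WWYY R=OROR D=WWYY L=OROR
After move 7 (U): U=YWYW F=ORGG R=BBOR B=ORBB L=GGOR
Query: B face = ORBB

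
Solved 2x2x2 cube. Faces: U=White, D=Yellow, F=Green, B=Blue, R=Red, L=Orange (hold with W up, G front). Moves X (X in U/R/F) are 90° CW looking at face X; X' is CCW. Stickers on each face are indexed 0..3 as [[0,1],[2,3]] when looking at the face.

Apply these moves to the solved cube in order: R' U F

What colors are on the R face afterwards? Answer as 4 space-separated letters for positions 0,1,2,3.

After move 1 (R'): R=RRRR U=WBWB F=GWGW D=YGYG B=YBYB
After move 2 (U): U=WWBB F=RRGW R=YBRR B=OOYB L=GWOO
After move 3 (F): F=GRWR U=WWOW R=BBBR D=RYYG L=GYOG
Query: R face = BBBR

Answer: B B B R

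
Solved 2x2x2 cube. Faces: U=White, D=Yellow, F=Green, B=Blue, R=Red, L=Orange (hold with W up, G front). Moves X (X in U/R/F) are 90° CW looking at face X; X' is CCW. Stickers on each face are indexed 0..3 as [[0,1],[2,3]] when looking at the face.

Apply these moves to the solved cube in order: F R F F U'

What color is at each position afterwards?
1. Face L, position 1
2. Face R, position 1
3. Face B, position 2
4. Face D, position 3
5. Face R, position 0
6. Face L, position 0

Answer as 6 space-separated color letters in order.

After move 1 (F): F=GGGG U=WWOO R=WRWR D=RRYY L=OYOY
After move 2 (R): R=WWRR U=WGOG F=GRGY D=RBYB B=OBWB
After move 3 (F): F=GGYR U=WGYY R=OWGR D=RWYB L=OROB
After move 4 (F): F=YGRG U=WGBR R=YWYR D=GOYB L=OROW
After move 5 (U'): U=GRWB F=ORRG R=YGYR B=YWWB L=OBOW
Query 1: L[1] = B
Query 2: R[1] = G
Query 3: B[2] = W
Query 4: D[3] = B
Query 5: R[0] = Y
Query 6: L[0] = O

Answer: B G W B Y O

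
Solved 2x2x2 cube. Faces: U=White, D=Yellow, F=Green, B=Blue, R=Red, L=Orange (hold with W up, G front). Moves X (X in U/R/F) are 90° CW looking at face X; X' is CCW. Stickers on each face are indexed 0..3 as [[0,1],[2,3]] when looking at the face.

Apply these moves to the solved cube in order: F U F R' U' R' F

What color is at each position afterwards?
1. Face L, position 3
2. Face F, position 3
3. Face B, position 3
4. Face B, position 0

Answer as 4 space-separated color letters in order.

After move 1 (F): F=GGGG U=WWOO R=WRWR D=RRYY L=OYOY
After move 2 (U): U=OWOW F=WRGG R=BBWR B=OYBB L=GGOY
After move 3 (F): F=GWGR U=OWYG R=OBWR D=WBYY L=GROR
After move 4 (R'): R=BROW U=OBYO F=GWGG D=WWYR B=YYBB
After move 5 (U'): U=BOOY F=GRGG R=GWOW B=BRBB L=YYOR
After move 6 (R'): R=WWGO U=BBOB F=GOGY D=WRYG B=RRWB
After move 7 (F): F=GGYO U=BBRY R=OWBO D=GWYG L=YWOR
Query 1: L[3] = R
Query 2: F[3] = O
Query 3: B[3] = B
Query 4: B[0] = R

Answer: R O B R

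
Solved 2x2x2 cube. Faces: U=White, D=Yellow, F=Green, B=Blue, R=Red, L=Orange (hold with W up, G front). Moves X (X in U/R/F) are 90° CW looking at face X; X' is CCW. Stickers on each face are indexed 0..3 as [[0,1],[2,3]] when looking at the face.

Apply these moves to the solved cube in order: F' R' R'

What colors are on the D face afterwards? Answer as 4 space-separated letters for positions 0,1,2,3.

After move 1 (F'): F=GGGG U=WWRR R=YRYR D=OOYY L=OWOW
After move 2 (R'): R=RRYY U=WBRB F=GWGR D=OGYG B=YBOB
After move 3 (R'): R=RYRY U=WORY F=GBGB D=OWYR B=GBGB
Query: D face = OWYR

Answer: O W Y R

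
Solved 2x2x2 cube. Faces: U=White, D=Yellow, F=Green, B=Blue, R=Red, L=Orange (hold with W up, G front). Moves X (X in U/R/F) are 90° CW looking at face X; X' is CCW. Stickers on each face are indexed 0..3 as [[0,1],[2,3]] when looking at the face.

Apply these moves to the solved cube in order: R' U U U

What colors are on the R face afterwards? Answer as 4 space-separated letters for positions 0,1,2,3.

After move 1 (R'): R=RRRR U=WBWB F=GWGW D=YGYG B=YBYB
After move 2 (U): U=WWBB F=RRGW R=YBRR B=OOYB L=GWOO
After move 3 (U): U=BWBW F=YBGW R=OORR B=GWYB L=RROO
After move 4 (U): U=BBWW F=OOGW R=GWRR B=RRYB L=YBOO
Query: R face = GWRR

Answer: G W R R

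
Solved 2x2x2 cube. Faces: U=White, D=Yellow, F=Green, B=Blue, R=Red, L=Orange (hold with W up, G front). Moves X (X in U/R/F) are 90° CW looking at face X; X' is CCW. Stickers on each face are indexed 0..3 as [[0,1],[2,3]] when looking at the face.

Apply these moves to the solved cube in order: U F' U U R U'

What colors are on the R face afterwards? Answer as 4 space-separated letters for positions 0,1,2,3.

After move 1 (U): U=WWWW F=RRGG R=BBRR B=OOBB L=GGOO
After move 2 (F'): F=RGRG U=WWBR R=YBYR D=GOYY L=GWOW
After move 3 (U): U=BWRW F=YBRG R=OOYR B=GWBB L=RGOW
After move 4 (U): U=RBWW F=OORG R=GWYR B=RGBB L=YBOW
After move 5 (R): R=YGRW U=ROWG F=OORY D=GBYR B=WGBB
After move 6 (U'): U=OGRW F=YBRY R=OORW B=YGBB L=WGOW
Query: R face = OORW

Answer: O O R W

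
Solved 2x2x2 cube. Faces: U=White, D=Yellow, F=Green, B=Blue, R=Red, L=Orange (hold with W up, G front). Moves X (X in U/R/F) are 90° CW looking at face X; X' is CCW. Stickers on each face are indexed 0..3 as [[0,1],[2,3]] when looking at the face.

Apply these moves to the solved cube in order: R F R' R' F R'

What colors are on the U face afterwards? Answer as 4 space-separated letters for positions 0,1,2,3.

After move 1 (R): R=RRRR U=WGWG F=GYGY D=YBYB B=WBWB
After move 2 (F): F=GGYY U=WGOO R=WRGR D=RRYB L=OYOB
After move 3 (R'): R=RRWG U=WWOW F=GGYO D=RGYY B=BBRB
After move 4 (R'): R=RGRW U=WROB F=GWYW D=RGYO B=YBGB
After move 5 (F): F=YGWW U=WRBY R=OGBW D=RRYO L=OROG
After move 6 (R'): R=GWOB U=WGBY F=YRWY D=RGYW B=OBRB
Query: U face = WGBY

Answer: W G B Y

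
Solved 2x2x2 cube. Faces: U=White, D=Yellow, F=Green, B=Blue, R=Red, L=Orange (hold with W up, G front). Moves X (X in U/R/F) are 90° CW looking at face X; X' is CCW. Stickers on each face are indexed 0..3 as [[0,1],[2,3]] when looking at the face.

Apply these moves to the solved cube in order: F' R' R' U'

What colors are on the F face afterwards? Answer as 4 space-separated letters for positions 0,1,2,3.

Answer: O W G B

Derivation:
After move 1 (F'): F=GGGG U=WWRR R=YRYR D=OOYY L=OWOW
After move 2 (R'): R=RRYY U=WBRB F=GWGR D=OGYG B=YBOB
After move 3 (R'): R=RYRY U=WORY F=GBGB D=OWYR B=GBGB
After move 4 (U'): U=OYWR F=OWGB R=GBRY B=RYGB L=GBOW
Query: F face = OWGB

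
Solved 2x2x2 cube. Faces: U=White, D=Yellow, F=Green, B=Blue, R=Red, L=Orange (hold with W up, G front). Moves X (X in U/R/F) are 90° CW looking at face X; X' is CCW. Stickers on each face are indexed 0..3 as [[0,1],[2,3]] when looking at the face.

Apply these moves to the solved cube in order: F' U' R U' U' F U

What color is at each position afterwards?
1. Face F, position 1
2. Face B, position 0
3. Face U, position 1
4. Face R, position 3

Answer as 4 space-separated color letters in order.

Answer: B Y G G

Derivation:
After move 1 (F'): F=GGGG U=WWRR R=YRYR D=OOYY L=OWOW
After move 2 (U'): U=WRWR F=OWGG R=GGYR B=YRBB L=BBOW
After move 3 (R): R=YGRG U=WWWG F=OOGY D=OBYY B=RRRB
After move 4 (U'): U=WGWW F=BBGY R=OORG B=YGRB L=RROW
After move 5 (U'): U=GWWW F=RRGY R=BBRG B=OORB L=YGOW
After move 6 (F): F=GRYR U=GWWG R=WBWG D=RBYY L=YOOB
After move 7 (U): U=WGGW F=WBYR R=OOWG B=YORB L=GROB
Query 1: F[1] = B
Query 2: B[0] = Y
Query 3: U[1] = G
Query 4: R[3] = G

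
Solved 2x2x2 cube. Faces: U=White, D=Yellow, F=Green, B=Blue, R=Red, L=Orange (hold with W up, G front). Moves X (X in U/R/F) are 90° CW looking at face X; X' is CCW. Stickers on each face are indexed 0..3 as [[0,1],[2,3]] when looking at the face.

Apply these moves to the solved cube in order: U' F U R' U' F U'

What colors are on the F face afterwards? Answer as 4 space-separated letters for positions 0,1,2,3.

After move 1 (U'): U=WWWW F=OOGG R=GGRR B=RRBB L=BBOO
After move 2 (F): F=GOGO U=WWOB R=WGWR D=RGYY L=BYOY
After move 3 (U): U=OWBW F=WGGO R=RRWR B=BYBB L=GOOY
After move 4 (R'): R=RRRW U=OBBB F=WWGW D=RGYO B=YYGB
After move 5 (U'): U=BBOB F=GOGW R=WWRW B=RRGB L=YYOY
After move 6 (F): F=GGWO U=BBYY R=OWBW D=RWYO L=YROG
After move 7 (U'): U=BYBY F=YRWO R=GGBW B=OWGB L=RROG
Query: F face = YRWO

Answer: Y R W O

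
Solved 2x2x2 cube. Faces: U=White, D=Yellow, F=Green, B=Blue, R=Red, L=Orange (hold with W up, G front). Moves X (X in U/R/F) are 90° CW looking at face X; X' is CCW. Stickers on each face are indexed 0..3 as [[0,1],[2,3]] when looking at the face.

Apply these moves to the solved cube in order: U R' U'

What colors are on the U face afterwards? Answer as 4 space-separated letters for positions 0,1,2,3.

After move 1 (U): U=WWWW F=RRGG R=BBRR B=OOBB L=GGOO
After move 2 (R'): R=BRBR U=WBWO F=RWGW D=YRYG B=YOYB
After move 3 (U'): U=BOWW F=GGGW R=RWBR B=BRYB L=YOOO
Query: U face = BOWW

Answer: B O W W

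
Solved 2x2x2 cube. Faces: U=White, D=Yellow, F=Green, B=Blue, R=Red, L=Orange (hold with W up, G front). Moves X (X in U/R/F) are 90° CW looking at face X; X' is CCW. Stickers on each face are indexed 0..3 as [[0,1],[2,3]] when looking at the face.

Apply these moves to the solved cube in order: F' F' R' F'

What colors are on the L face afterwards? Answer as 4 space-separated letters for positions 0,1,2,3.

After move 1 (F'): F=GGGG U=WWRR R=YRYR D=OOYY L=OWOW
After move 2 (F'): F=GGGG U=WWYY R=OROR D=WWYY L=OROR
After move 3 (R'): R=RROO U=WBYB F=GWGY D=WGYG B=YBWB
After move 4 (F'): F=WYGG U=WBRO R=GRWO D=RRYG L=OBOY
Query: L face = OBOY

Answer: O B O Y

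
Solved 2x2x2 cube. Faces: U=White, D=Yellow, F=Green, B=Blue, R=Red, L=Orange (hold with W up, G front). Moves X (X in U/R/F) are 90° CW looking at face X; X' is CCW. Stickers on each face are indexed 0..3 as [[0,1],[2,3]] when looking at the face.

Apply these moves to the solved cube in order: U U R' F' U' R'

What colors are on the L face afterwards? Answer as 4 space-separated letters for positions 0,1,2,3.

After move 1 (U): U=WWWW F=RRGG R=BBRR B=OOBB L=GGOO
After move 2 (U): U=WWWW F=BBGG R=OORR B=GGBB L=RROO
After move 3 (R'): R=OROR U=WBWG F=BWGW D=YBYG B=YGYB
After move 4 (F'): F=WWBG U=WBOO R=BRYR D=ROYG L=RGOW
After move 5 (U'): U=BOWO F=RGBG R=WWYR B=BRYB L=YGOW
After move 6 (R'): R=WRWY U=BYWB F=ROBO D=RGYG B=GROB
Query: L face = YGOW

Answer: Y G O W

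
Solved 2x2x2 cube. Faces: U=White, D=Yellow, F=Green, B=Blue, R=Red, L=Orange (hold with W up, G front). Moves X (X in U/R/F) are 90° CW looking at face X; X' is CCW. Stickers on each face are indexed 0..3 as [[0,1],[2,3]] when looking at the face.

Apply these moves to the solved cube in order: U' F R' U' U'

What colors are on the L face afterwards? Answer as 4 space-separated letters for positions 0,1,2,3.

Answer: G R O Y

Derivation:
After move 1 (U'): U=WWWW F=OOGG R=GGRR B=RRBB L=BBOO
After move 2 (F): F=GOGO U=WWOB R=WGWR D=RGYY L=BYOY
After move 3 (R'): R=GRWW U=WBOR F=GWGB D=ROYO B=YRGB
After move 4 (U'): U=BRWO F=BYGB R=GWWW B=GRGB L=YROY
After move 5 (U'): U=ROBW F=YRGB R=BYWW B=GWGB L=GROY
Query: L face = GROY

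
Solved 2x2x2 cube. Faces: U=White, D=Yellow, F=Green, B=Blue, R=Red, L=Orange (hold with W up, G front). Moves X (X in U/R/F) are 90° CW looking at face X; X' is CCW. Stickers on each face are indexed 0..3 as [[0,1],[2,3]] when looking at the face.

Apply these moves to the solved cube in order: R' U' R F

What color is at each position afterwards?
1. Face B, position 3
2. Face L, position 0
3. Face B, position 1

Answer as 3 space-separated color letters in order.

After move 1 (R'): R=RRRR U=WBWB F=GWGW D=YGYG B=YBYB
After move 2 (U'): U=BBWW F=OOGW R=GWRR B=RRYB L=YBOO
After move 3 (R): R=RGRW U=BOWW F=OGGG D=YYYR B=WRBB
After move 4 (F): F=GOGG U=BOOB R=WGWW D=RRYR L=YYOY
Query 1: B[3] = B
Query 2: L[0] = Y
Query 3: B[1] = R

Answer: B Y R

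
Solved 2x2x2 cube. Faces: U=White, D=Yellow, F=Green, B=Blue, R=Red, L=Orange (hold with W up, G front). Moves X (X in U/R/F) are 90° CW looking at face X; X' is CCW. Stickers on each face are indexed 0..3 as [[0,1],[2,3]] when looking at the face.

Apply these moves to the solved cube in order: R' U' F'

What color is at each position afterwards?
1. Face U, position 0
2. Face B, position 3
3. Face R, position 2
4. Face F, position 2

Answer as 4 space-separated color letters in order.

After move 1 (R'): R=RRRR U=WBWB F=GWGW D=YGYG B=YBYB
After move 2 (U'): U=BBWW F=OOGW R=GWRR B=RRYB L=YBOO
After move 3 (F'): F=OWOG U=BBGR R=GWYR D=BOYG L=YWOW
Query 1: U[0] = B
Query 2: B[3] = B
Query 3: R[2] = Y
Query 4: F[2] = O

Answer: B B Y O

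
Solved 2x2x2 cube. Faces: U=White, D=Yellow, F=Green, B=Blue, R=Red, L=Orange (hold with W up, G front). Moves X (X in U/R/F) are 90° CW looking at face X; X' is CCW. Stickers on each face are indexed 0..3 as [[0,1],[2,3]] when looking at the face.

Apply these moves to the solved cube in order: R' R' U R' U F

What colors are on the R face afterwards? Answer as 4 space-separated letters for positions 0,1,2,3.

Answer: O O G R

Derivation:
After move 1 (R'): R=RRRR U=WBWB F=GWGW D=YGYG B=YBYB
After move 2 (R'): R=RRRR U=WYWY F=GBGB D=YWYW B=GBGB
After move 3 (U): U=WWYY F=RRGB R=GBRR B=OOGB L=GBOO
After move 4 (R'): R=BRGR U=WGYO F=RWGY D=YRYB B=WOWB
After move 5 (U): U=YWOG F=BRGY R=WOGR B=GBWB L=RWOO
After move 6 (F): F=GBYR U=YWOW R=OOGR D=GWYB L=RYOR
Query: R face = OOGR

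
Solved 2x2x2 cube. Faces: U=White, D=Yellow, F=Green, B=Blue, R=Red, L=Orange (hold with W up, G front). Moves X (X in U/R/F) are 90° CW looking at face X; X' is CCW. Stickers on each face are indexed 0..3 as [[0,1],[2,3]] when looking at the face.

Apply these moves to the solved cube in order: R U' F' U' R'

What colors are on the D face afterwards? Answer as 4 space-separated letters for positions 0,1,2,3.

Answer: B W Y G

Derivation:
After move 1 (R): R=RRRR U=WGWG F=GYGY D=YBYB B=WBWB
After move 2 (U'): U=GGWW F=OOGY R=GYRR B=RRWB L=WBOO
After move 3 (F'): F=OYOG U=GGGR R=BYYR D=BOYB L=WWOW
After move 4 (U'): U=GRGG F=WWOG R=OYYR B=BYWB L=RROW
After move 5 (R'): R=YROY U=GWGB F=WROG D=BWYG B=BYOB
Query: D face = BWYG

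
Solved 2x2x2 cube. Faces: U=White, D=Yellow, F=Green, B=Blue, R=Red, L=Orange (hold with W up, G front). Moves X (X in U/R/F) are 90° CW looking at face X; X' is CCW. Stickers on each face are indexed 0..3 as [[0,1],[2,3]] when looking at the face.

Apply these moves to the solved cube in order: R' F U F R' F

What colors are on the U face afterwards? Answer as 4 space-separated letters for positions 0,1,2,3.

After move 1 (R'): R=RRRR U=WBWB F=GWGW D=YGYG B=YBYB
After move 2 (F): F=GGWW U=WBOO R=WRBR D=RRYG L=OYOG
After move 3 (U): U=OWOB F=WRWW R=YBBR B=OYYB L=GGOG
After move 4 (F): F=WWWR U=OWGG R=OBBR D=BYYG L=GROR
After move 5 (R'): R=BROB U=OYGO F=WWWG D=BWYR B=GYYB
After move 6 (F): F=WWGW U=OYRR R=GROB D=OBYR L=GBOW
Query: U face = OYRR

Answer: O Y R R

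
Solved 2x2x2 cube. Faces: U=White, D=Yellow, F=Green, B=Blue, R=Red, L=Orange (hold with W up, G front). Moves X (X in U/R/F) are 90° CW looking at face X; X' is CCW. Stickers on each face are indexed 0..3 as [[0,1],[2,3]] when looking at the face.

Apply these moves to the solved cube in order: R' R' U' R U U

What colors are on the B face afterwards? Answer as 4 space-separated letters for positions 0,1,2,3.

After move 1 (R'): R=RRRR U=WBWB F=GWGW D=YGYG B=YBYB
After move 2 (R'): R=RRRR U=WYWY F=GBGB D=YWYW B=GBGB
After move 3 (U'): U=YYWW F=OOGB R=GBRR B=RRGB L=GBOO
After move 4 (R): R=RGRB U=YOWB F=OWGW D=YGYR B=WRYB
After move 5 (U): U=WYBO F=RGGW R=WRRB B=GBYB L=OWOO
After move 6 (U): U=BWOY F=WRGW R=GBRB B=OWYB L=RGOO
Query: B face = OWYB

Answer: O W Y B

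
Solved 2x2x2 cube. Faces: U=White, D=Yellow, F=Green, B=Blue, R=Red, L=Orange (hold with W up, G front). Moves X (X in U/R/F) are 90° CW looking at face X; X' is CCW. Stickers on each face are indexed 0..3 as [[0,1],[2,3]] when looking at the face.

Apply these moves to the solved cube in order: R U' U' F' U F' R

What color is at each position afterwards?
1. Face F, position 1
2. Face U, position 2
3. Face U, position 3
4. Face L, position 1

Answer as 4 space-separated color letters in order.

After move 1 (R): R=RRRR U=WGWG F=GYGY D=YBYB B=WBWB
After move 2 (U'): U=GGWW F=OOGY R=GYRR B=RRWB L=WBOO
After move 3 (U'): U=GWGW F=WBGY R=OORR B=GYWB L=RROO
After move 4 (F'): F=BYWG U=GWOR R=BOYR D=ROYB L=RWOG
After move 5 (U): U=OGRW F=BOWG R=GYYR B=RWWB L=BYOG
After move 6 (F'): F=OGBW U=OGGY R=OYRR D=YGYB L=BWOR
After move 7 (R): R=RORY U=OGGW F=OGBB D=YWYR B=YWGB
Query 1: F[1] = G
Query 2: U[2] = G
Query 3: U[3] = W
Query 4: L[1] = W

Answer: G G W W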